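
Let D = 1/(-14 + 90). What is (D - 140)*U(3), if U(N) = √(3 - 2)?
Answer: -10639/76 ≈ -139.99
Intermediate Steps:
D = 1/76 ≈ 0.013158
U(N) = 1 (U(N) = √1 = 1)
(D - 140)*U(3) = (1/76 - 140)*1 = -10639/76*1 = -10639/76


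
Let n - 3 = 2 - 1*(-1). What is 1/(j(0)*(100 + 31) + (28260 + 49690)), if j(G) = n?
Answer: 1/78736 ≈ 1.2701e-5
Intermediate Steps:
n = 6 (n = 3 + (2 - 1*(-1)) = 3 + (2 + 1) = 3 + 3 = 6)
j(G) = 6
1/(j(0)*(100 + 31) + (28260 + 49690)) = 1/(6*(100 + 31) + (28260 + 49690)) = 1/(6*131 + 77950) = 1/(786 + 77950) = 1/78736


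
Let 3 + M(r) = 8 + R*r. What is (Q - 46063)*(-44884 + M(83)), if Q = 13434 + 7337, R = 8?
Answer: 1118285780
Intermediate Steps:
Q = 20771
M(r) = 5 + 8*r (M(r) = -3 + (8 + 8*r) = 5 + 8*r)
(Q - 46063)*(-44884 + M(83)) = (20771 - 46063)*(-44884 + (5 + 8*83)) = -25292*(-44884 + (5 + 664)) = -25292*(-44884 + 669) = -25292*(-44215) = 1118285780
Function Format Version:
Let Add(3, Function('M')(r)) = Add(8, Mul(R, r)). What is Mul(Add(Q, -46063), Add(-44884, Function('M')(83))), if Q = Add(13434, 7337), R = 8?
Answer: 1118285780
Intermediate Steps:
Q = 20771
Function('M')(r) = Add(5, Mul(8, r)) (Function('M')(r) = Add(-3, Add(8, Mul(8, r))) = Add(5, Mul(8, r)))
Mul(Add(Q, -46063), Add(-44884, Function('M')(83))) = Mul(Add(20771, -46063), Add(-44884, Add(5, Mul(8, 83)))) = Mul(-25292, Add(-44884, Add(5, 664))) = Mul(-25292, Add(-44884, 669)) = Mul(-25292, -44215) = 1118285780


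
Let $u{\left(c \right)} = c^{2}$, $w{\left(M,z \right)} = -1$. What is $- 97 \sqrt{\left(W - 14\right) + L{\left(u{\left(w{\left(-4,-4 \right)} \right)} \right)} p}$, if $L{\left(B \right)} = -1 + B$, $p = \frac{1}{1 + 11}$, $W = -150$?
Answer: $- 194 i \sqrt{41} \approx - 1242.2 i$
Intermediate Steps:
$p = \frac{1}{12} \approx 0.083333$
$- 97 \sqrt{\left(W - 14\right) + L{\left(u{\left(w{\left(-4,-4 \right)} \right)} \right)} p} = - 97 \sqrt{\left(-150 - 14\right) + \left(-1 + \left(-1\right)^{2}\right) \frac{1}{12}} = - 97 \sqrt{-164 + \left(-1 + 1\right) \frac{1}{12}} = - 97 \sqrt{-164 + 0 \cdot \frac{1}{12}} = - 97 \sqrt{-164 + 0} = - 97 \sqrt{-164} = - 97 \cdot 2 i \sqrt{41} = - 194 i \sqrt{41}$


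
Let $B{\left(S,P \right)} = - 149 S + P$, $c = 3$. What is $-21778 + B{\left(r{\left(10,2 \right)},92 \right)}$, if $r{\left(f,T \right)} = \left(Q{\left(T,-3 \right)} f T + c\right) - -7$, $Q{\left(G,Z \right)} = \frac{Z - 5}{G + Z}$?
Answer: $-47016$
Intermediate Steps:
$Q{\left(G,Z \right)} = \frac{-5 + Z}{G + Z}$
$r{\left(f,T \right)} = 10 - \frac{8 T f}{-3 + T}$ ($r{\left(f,T \right)} = \left(\frac{-5 - 3}{T - 3} f T + 3\right) - -7 = \left(\frac{1}{-3 + T} \left(-8\right) f T + 3\right) + 7 = \left(- \frac{8}{-3 + T} f T + 3\right) + 7 = \left(- \frac{8 f}{-3 + T} T + 3\right) + 7 = \left(- \frac{8 T f}{-3 + T} + 3\right) + 7 = \left(3 - \frac{8 T f}{-3 + T}\right) + 7 = 10 - \frac{8 T f}{-3 + T}$)
$B{\left(S,P \right)} = P - 149 S$
$-21778 + B{\left(r{\left(10,2 \right)},92 \right)} = -21778 + \left(92 - 149 \frac{2 \left(-15 + 5 \cdot 2 - 8 \cdot 10\right)}{-3 + 2}\right) = -21778 + \left(92 - 149 \frac{2 \left(-15 + 10 - 80\right)}{-1}\right) = -21778 + \left(92 - 149 \cdot 2 \left(-1\right) \left(-85\right)\right) = -21778 + \left(92 - 25330\right) = -21778 - 25238 = -47016$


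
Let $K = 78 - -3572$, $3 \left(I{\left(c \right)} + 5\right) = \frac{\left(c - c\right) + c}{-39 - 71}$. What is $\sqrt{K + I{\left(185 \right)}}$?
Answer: $\frac{\sqrt{15875178}}{66} \approx 60.369$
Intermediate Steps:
$I{\left(c \right)} = -5 - \frac{c}{330}$ ($I{\left(c \right)} = -5 + \frac{\left(\left(c - c\right) + c\right) \frac{1}{-39 - 71}}{3} = -5 + \frac{\left(0 + c\right) \frac{1}{-110}}{3} = -5 + \frac{c \left(- \frac{1}{110}\right)}{3} = -5 + \frac{\left(- \frac{1}{110}\right) c}{3} = -5 - \frac{c}{330}$)
$K = 3650$ ($K = 78 + 3572 = 3650$)
$\sqrt{K + I{\left(185 \right)}} = \sqrt{3650 - \frac{367}{66}} = \sqrt{\frac{240533}{66}} = \frac{\sqrt{15875178}}{66}$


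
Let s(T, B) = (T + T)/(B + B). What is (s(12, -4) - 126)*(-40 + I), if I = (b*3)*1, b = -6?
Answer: 7482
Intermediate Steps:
s(T, B) = T/B (s(T, B) = (2*T)/((2*B)) = (2*T)*(1/(2*B)) = T/B)
I = -18 (I = -6*3*1 = -18*1 = -18)
(s(12, -4) - 126)*(-40 + I) = (12/(-4) - 126)*(-40 - 18) = (12*(-¼) - 126)*(-58) = (-3 - 126)*(-58) = -129*(-58) = 7482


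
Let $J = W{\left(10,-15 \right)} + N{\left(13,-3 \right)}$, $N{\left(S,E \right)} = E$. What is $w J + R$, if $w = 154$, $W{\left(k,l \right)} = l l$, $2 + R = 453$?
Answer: $34639$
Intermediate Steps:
$R = 451$ ($R = -2 + 453 = 451$)
$W{\left(k,l \right)} = l^{2}$
$J = 222$ ($J = \left(-15\right)^{2} - 3 = 225 - 3 = 222$)
$w J + R = 154 \cdot 222 + 451 = 34188 + 451 = 34639$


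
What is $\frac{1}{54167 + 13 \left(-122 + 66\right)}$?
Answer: $\frac{1}{53439} \approx 1.8713 \cdot 10^{-5}$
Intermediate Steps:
$\frac{1}{54167 + 13 \left(-122 + 66\right)} = \frac{1}{54167 + 13 \left(-56\right)} = \frac{1}{54167 - 728} = \frac{1}{53439}$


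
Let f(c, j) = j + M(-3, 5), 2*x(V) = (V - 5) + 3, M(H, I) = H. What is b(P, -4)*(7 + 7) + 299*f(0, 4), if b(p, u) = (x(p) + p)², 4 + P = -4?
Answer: 2665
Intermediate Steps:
P = -8 (P = -4 - 4 = -8)
x(V) = -1 + V/2 (x(V) = ((V - 5) + 3)/2 = ((-5 + V) + 3)/2 = (-2 + V)/2 = -1 + V/2)
b(p, u) = (-1 + 3*p/2)² (b(p, u) = ((-1 + p/2) + p)² = (-1 + 3*p/2)²)
f(c, j) = -3 + j (f(c, j) = j - 3 = -3 + j)
b(P, -4)*(7 + 7) + 299*f(0, 4) = ((-2 + 3*(-8))²/4)*(7 + 7) + 299*(-3 + 4) = ((-2 - 24)²/4)*14 + 299*1 = ((¼)*(-26)²)*14 + 299 = ((¼)*676)*14 + 299 = 169*14 + 299 = 2366 + 299 = 2665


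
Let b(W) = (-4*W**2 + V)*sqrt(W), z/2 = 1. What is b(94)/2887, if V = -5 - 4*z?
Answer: -35357*sqrt(94)/2887 ≈ -118.74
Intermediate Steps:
z = 2 (z = 2*1 = 2)
V = -13 (V = -5 - 4*2 = -5 - 8 = -13)
b(W) = sqrt(W)*(-13 - 4*W**2) (b(W) = (-4*W**2 - 13)*sqrt(W) = (-13 - 4*W**2)*sqrt(W) = sqrt(W)*(-13 - 4*W**2))
b(94)/2887 = (sqrt(94)*(-13 - 4*94**2))/2887 = (sqrt(94)*(-13 - 4*8836))*(1/2887) = (sqrt(94)*(-13 - 35344))*(1/2887) = (sqrt(94)*(-35357))*(1/2887) = -35357*sqrt(94)*(1/2887) = -35357*sqrt(94)/2887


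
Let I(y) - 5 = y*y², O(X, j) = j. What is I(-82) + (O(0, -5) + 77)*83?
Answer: -545387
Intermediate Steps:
I(y) = 5 + y³ (I(y) = 5 + y*y² = 5 + y³)
I(-82) + (O(0, -5) + 77)*83 = (5 + (-82)³) + (-5 + 77)*83 = (5 - 551368) + 72*83 = -551363 + 5976 = -545387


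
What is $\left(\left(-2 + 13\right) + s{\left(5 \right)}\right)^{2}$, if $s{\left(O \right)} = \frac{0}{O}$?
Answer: $121$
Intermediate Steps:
$s{\left(O \right)} = 0$
$\left(\left(-2 + 13\right) + s{\left(5 \right)}\right)^{2} = \left(\left(-2 + 13\right) + 0\right)^{2} = \left(11 + 0\right)^{2} = 11^{2} = 121$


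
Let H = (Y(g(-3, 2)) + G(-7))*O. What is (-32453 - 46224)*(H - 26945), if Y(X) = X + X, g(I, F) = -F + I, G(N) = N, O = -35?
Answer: 2073138950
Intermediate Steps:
g(I, F) = I - F
Y(X) = 2*X
H = 595 (H = (2*(-3 - 1*2) - 7)*(-35) = (2*(-3 - 2) - 7)*(-35) = (2*(-5) - 7)*(-35) = (-10 - 7)*(-35) = -17*(-35) = 595)
(-32453 - 46224)*(H - 26945) = (-32453 - 46224)*(595 - 26945) = -78677*(-26350) = 2073138950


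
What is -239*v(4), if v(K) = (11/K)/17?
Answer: -2629/68 ≈ -38.662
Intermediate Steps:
v(K) = 11/(17*K) (v(K) = (11/K)*(1/17) = 11/(17*K))
-239*v(4) = -2629/(17*4) = -239*11/68 = -2629/68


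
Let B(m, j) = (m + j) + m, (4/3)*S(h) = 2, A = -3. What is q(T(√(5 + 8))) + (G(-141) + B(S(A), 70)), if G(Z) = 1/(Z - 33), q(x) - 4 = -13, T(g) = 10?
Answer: 11135/174 ≈ 63.994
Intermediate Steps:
q(x) = -9 (q(x) = 4 - 13 = -9)
S(h) = 3/2 (S(h) = (¾)*2 = 3/2)
G(Z) = 1/(-33 + Z)
B(m, j) = j + 2*m (B(m, j) = (j + m) + m = j + 2*m)
q(T(√(5 + 8))) + (G(-141) + B(S(A), 70)) = -9 + (1/(-33 - 141) + (70 + 2*(3/2))) = -9 + (1/(-174) + (70 + 3)) = -9 + (-1/174 + 73) = -9 + 12701/174 = 11135/174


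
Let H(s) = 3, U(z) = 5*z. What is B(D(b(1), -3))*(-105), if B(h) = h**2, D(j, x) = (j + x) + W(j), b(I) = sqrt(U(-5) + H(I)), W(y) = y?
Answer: 8295 + 1260*I*sqrt(22) ≈ 8295.0 + 5909.9*I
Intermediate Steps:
b(I) = I*sqrt(22) (b(I) = sqrt(5*(-5) + 3) = sqrt(-25 + 3) = sqrt(-22) = I*sqrt(22))
D(j, x) = x + 2*j (D(j, x) = (j + x) + j = x + 2*j)
B(D(b(1), -3))*(-105) = (-3 + 2*(I*sqrt(22)))**2*(-105) = (-3 + 2*I*sqrt(22))**2*(-105) = -105*(-3 + 2*I*sqrt(22))**2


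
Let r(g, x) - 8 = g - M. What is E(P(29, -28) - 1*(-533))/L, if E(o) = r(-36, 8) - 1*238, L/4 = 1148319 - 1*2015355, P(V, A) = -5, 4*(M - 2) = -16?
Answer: 11/144506 ≈ 7.6121e-5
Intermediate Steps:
M = -2 (M = 2 + (¼)*(-16) = 2 - 4 = -2)
r(g, x) = 10 + g (r(g, x) = 8 + (g - 1*(-2)) = 8 + (g + 2) = 8 + (2 + g) = 10 + g)
L = -3468144 (L = 4*(1148319 - 1*2015355) = 4*(1148319 - 2015355) = 4*(-867036) = -3468144)
E(o) = -264 (E(o) = (10 - 36) - 1*238 = -26 - 238 = -264)
E(P(29, -28) - 1*(-533))/L = -264/(-3468144) = -264*(-1/3468144) = 11/144506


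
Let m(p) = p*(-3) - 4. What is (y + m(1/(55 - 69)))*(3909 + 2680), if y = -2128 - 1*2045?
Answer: -385291775/14 ≈ -2.7521e+7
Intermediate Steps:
y = -4173 (y = -2128 - 2045 = -4173)
m(p) = -4 - 3*p (m(p) = -3*p - 4 = -4 - 3*p)
(y + m(1/(55 - 69)))*(3909 + 2680) = (-4173 + (-4 - 3/(55 - 69)))*(3909 + 2680) = (-4173 + (-4 - 3/(-14)))*6589 = (-4173 + (-4 - 3*(-1/14)))*6589 = (-4173 + (-4 + 3/14))*6589 = (-4173 - 53/14)*6589 = -58475/14*6589 = -385291775/14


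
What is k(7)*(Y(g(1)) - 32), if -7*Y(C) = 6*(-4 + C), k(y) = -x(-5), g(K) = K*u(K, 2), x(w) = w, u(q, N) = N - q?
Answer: -1030/7 ≈ -147.14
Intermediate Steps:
g(K) = K*(2 - K)
k(y) = 5 (k(y) = -1*(-5) = 5)
Y(C) = 24/7 - 6*C/7 (Y(C) = -6*(-4 + C)/7 = -(-24 + 6*C)/7 = 24/7 - 6*C/7)
k(7)*(Y(g(1)) - 32) = 5*((24/7 - 6*(2 - 1*1)/7) - 32) = 5*((24/7 - 6*(2 - 1)/7) - 32) = 5*((24/7 - 6/7) - 32) = 5*(18/7 - 32) = 5*(-206/7) = -1030/7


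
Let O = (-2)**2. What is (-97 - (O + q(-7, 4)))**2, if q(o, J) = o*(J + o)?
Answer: 14884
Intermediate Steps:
O = 4
(-97 - (O + q(-7, 4)))**2 = (-97 - (4 - 7*(4 - 7)))**2 = (-97 - (4 - 7*(-3)))**2 = (-97 - (4 + 21))**2 = (-97 - 1*25)**2 = (-97 - 25)**2 = (-122)**2 = 14884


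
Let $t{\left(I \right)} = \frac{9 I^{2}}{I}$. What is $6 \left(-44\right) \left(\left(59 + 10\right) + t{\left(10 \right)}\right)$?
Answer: $-41976$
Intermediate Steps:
$t{\left(I \right)} = 9 I$
$6 \left(-44\right) \left(\left(59 + 10\right) + t{\left(10 \right)}\right) = 6 \left(-44\right) \left(\left(59 + 10\right) + 9 \cdot 10\right) = - 264 \left(69 + 90\right) = \left(-264\right) 159 = -41976$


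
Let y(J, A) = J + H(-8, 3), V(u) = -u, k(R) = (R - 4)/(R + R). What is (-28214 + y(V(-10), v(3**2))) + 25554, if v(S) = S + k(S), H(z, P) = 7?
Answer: -2643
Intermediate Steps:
k(R) = (-4 + R)/(2*R) (k(R) = (-4 + R)/((2*R)) = (-4 + R)*(1/(2*R)) = (-4 + R)/(2*R))
v(S) = S + (-4 + S)/(2*S)
y(J, A) = 7 + J (y(J, A) = J + 7 = 7 + J)
(-28214 + y(V(-10), v(3**2))) + 25554 = (-28214 + (7 - 1*(-10))) + 25554 = (-28214 + (7 + 10)) + 25554 = (-28214 + 17) + 25554 = -28197 + 25554 = -2643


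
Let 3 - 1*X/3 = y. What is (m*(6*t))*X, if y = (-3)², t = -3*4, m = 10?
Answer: 12960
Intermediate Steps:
t = -12
y = 9
X = -18 (X = 9 - 3*9 = 9 - 27 = -18)
(m*(6*t))*X = (10*(6*(-12)))*(-18) = (10*(-72))*(-18) = -720*(-18) = 12960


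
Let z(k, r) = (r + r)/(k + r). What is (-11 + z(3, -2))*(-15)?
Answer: 225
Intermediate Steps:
z(k, r) = 2*r/(k + r) (z(k, r) = (2*r)/(k + r) = 2*r/(k + r))
(-11 + z(3, -2))*(-15) = (-11 + 2*(-2)/(3 - 2))*(-15) = (-11 + 2*(-2)/1)*(-15) = (-11 + 2*(-2)*1)*(-15) = (-11 - 4)*(-15) = -15*(-15) = 225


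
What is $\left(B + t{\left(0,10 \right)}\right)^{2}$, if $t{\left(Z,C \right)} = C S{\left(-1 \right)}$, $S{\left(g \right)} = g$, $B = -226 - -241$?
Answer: $25$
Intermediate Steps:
$B = 15$ ($B = -226 + 241 = 15$)
$t{\left(Z,C \right)} = - C$ ($t{\left(Z,C \right)} = C \left(-1\right) = - C$)
$\left(B + t{\left(0,10 \right)}\right)^{2} = \left(15 - 10\right)^{2} = 5^{2} = 25$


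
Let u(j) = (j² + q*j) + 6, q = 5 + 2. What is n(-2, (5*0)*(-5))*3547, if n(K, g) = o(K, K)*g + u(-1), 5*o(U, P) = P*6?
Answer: 0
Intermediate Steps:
q = 7
u(j) = 6 + j² + 7*j (u(j) = (j² + 7*j) + 6 = 6 + j² + 7*j)
o(U, P) = 6*P/5 (o(U, P) = (P*6)/5 = (6*P)/5 = 6*P/5)
n(K, g) = 6*K*g/5 (n(K, g) = (6*K/5)*g + (6 + (-1)² + 7*(-1)) = 6*K*g/5 + (6 + 1 - 7) = 6*K*g/5 + 0 = 6*K*g/5)
n(-2, (5*0)*(-5))*3547 = ((6/5)*(-2)*((5*0)*(-5)))*3547 = ((6/5)*(-2)*(0*(-5)))*3547 = ((6/5)*(-2)*0)*3547 = 0*3547 = 0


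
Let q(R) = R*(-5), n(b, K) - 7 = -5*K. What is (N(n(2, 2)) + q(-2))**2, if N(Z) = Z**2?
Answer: 361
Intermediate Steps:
n(b, K) = 7 - 5*K
q(R) = -5*R
(N(n(2, 2)) + q(-2))**2 = ((7 - 5*2)**2 - 5*(-2))**2 = ((7 - 10)**2 + 10)**2 = ((-3)**2 + 10)**2 = (9 + 10)**2 = 19**2 = 361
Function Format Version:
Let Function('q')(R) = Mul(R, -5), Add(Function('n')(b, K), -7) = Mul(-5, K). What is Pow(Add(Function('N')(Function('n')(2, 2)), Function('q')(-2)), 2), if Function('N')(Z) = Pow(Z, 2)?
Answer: 361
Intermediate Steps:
Function('n')(b, K) = Add(7, Mul(-5, K))
Function('q')(R) = Mul(-5, R)
Pow(Add(Function('N')(Function('n')(2, 2)), Function('q')(-2)), 2) = Pow(Add(Pow(Add(7, Mul(-5, 2)), 2), Mul(-5, -2)), 2) = Pow(Add(Pow(Add(7, -10), 2), 10), 2) = Pow(Add(Pow(-3, 2), 10), 2) = Pow(Add(9, 10), 2) = Pow(19, 2) = 361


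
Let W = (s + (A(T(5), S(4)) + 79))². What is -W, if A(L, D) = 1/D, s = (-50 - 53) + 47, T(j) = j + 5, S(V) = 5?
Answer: -13456/25 ≈ -538.24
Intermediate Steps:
T(j) = 5 + j
s = -56 (s = -103 + 47 = -56)
W = 13456/25 (W = (-56 + (1/5 + 79))² = (-56 + (⅕ + 79))² = (-56 + 396/5)² = (116/5)² = 13456/25 ≈ 538.24)
-W = -1*13456/25 = -13456/25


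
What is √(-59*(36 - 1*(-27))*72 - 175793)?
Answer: I*√443417 ≈ 665.9*I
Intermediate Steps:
√(-59*(36 - 1*(-27))*72 - 175793) = √(-59*(36 + 27)*72 - 175793) = √(-59*63*72 - 175793) = √(-3717*72 - 175793) = √(-267624 - 175793) = √(-443417) = I*√443417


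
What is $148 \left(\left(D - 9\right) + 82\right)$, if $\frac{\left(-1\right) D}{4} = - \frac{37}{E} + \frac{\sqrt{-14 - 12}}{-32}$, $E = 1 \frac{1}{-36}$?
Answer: $-777740 + \frac{37 i \sqrt{26}}{2} \approx -7.7774 \cdot 10^{5} + 94.332 i$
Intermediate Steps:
$E = - \frac{1}{36}$ ($E = 1 \left(- \frac{1}{36}\right) = - \frac{1}{36} \approx -0.027778$)
$D = -5328 + \frac{i \sqrt{26}}{8}$ ($D = - 4 \left(- \frac{37}{- \frac{1}{36}} + \frac{\sqrt{-14 - 12}}{-32}\right) = - 4 \left(\left(-37\right) \left(-36\right) + \sqrt{-26} \left(- \frac{1}{32}\right)\right) = - 4 \left(1332 + i \sqrt{26} \left(- \frac{1}{32}\right)\right) = - 4 \left(1332 - \frac{i \sqrt{26}}{32}\right) = -5328 + \frac{i \sqrt{26}}{8} \approx -5328.0 + 0.63738 i$)
$148 \left(\left(D - 9\right) + 82\right) = 148 \left(\left(\left(-5328 + \frac{i \sqrt{26}}{8}\right) - 9\right) + 82\right) = 148 \left(\left(-5337 + \frac{i \sqrt{26}}{8}\right) + 82\right) = 148 \left(-5255 + \frac{i \sqrt{26}}{8}\right) = -777740 + \frac{37 i \sqrt{26}}{2}$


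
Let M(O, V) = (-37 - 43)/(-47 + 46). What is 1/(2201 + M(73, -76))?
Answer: 1/2281 ≈ 0.00043840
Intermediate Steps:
M(O, V) = 80 (M(O, V) = -80/(-1) = -80*(-1) = 80)
1/(2201 + M(73, -76)) = 1/(2201 + 80) = 1/2281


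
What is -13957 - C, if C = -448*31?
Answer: -69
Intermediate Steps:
C = -13888
-13957 - C = -13957 - 1*(-13888) = -13957 + 13888 = -69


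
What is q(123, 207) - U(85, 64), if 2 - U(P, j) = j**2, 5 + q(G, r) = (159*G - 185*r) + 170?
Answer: -14479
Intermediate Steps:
q(G, r) = 165 - 185*r + 159*G (q(G, r) = -5 + ((159*G - 185*r) + 170) = -5 + ((-185*r + 159*G) + 170) = -5 + (170 - 185*r + 159*G) = 165 - 185*r + 159*G)
U(P, j) = 2 - j**2
q(123, 207) - U(85, 64) = (165 - 185*207 + 159*123) - (2 - 1*64**2) = (165 - 38295 + 19557) - (2 - 1*4096) = -18573 - (2 - 4096) = -18573 - 1*(-4094) = -18573 + 4094 = -14479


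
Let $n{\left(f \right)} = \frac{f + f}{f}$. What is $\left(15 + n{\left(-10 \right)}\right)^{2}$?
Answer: $289$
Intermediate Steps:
$n{\left(f \right)} = 2$ ($n{\left(f \right)} = \frac{2 f}{f} = 2$)
$\left(15 + n{\left(-10 \right)}\right)^{2} = \left(15 + 2\right)^{2} = 17^{2} = 289$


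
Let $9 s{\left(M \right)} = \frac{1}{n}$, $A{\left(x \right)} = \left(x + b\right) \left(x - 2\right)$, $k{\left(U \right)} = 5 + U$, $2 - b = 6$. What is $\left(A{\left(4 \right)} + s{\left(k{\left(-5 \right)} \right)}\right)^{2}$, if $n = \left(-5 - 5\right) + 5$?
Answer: $\frac{1}{2025} \approx 0.00049383$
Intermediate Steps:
$b = -4$ ($b = 2 - 6 = -4$)
$A{\left(x \right)} = \left(-4 + x\right) \left(-2 + x\right)$ ($A{\left(x \right)} = \left(x - 4\right) \left(x - 2\right) = \left(-4 + x\right) \left(-2 + x\right)$)
$n = -5$ ($n = -10 + 5 = -5$)
$s{\left(M \right)} = - \frac{1}{45}$ ($s{\left(M \right)} = \frac{1}{9 \left(-5\right)} = \frac{1}{9} \left(- \frac{1}{5}\right) = - \frac{1}{45}$)
$\left(A{\left(4 \right)} + s{\left(k{\left(-5 \right)} \right)}\right)^{2} = \left(\left(8 + 4^{2} - 24\right) - \frac{1}{45}\right)^{2} = \left(\left(8 + 16 - 24\right) - \frac{1}{45}\right)^{2} = \left(0 - \frac{1}{45}\right)^{2} = \left(- \frac{1}{45}\right)^{2} = \frac{1}{2025}$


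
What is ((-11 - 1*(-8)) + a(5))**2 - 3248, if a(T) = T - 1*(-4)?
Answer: -3212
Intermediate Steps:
a(T) = 4 + T (a(T) = T + 4 = 4 + T)
((-11 - 1*(-8)) + a(5))**2 - 3248 = ((-11 - 1*(-8)) + (4 + 5))**2 - 3248 = ((-11 + 8) + 9)**2 - 3248 = (-3 + 9)**2 - 3248 = 6**2 - 3248 = 36 - 3248 = -3212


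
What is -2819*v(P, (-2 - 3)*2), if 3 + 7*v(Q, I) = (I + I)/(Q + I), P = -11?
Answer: 121217/147 ≈ 824.61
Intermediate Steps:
v(Q, I) = -3/7 + 2*I/(7*(I + Q)) (v(Q, I) = -3/7 + ((I + I)/(Q + I))/7 = -3/7 + ((2*I)/(I + Q))/7 = -3/7 + (2*I/(I + Q))/7 = -3/7 + 2*I/(7*(I + Q)))
-2819*v(P, (-2 - 3)*2) = -2819*(-(-2 - 3)*2 - 3*(-11))/(7*((-2 - 3)*2 - 11)) = -2819*(-(-5)*2 + 33)/(7*(-5*2 - 11)) = -2819*(-1*(-10) + 33)/(7*(-10 - 11)) = -2819*(10 + 33)/(7*(-21)) = -2819*(-1)*43/(7*21) = -2819*(-43/147) = 121217/147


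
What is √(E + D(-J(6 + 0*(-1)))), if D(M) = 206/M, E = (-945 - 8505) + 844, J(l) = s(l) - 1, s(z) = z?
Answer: 6*I*√6005/5 ≈ 92.99*I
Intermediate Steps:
J(l) = -1 + l (J(l) = l - 1 = -1 + l)
E = -8606 (E = -9450 + 844 = -8606)
√(E + D(-J(6 + 0*(-1)))) = √(-8606 + 206/((-(-1 + (6 + 0*(-1)))))) = √(-8606 + 206/((-(-1 + (6 + 0))))) = √(-8606 + 206/((-(-1 + 6)))) = √(-8606 + 206/((-1*5))) = √(-8606 + 206/(-5)) = √(-8606 + 206*(-⅕)) = √(-8606 - 206/5) = √(-43236/5) = 6*I*√6005/5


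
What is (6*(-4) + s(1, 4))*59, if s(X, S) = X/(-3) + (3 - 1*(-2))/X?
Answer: -3422/3 ≈ -1140.7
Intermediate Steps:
s(X, S) = 5/X - X/3 (s(X, S) = X*(-⅓) + (3 + 2)/X = -X/3 + 5/X = 5/X - X/3)
(6*(-4) + s(1, 4))*59 = (6*(-4) + (5/1 - ⅓*1))*59 = (-24 + (5*1 - ⅓))*59 = (-24 + (5 - ⅓))*59 = (-24 + 14/3)*59 = -58/3*59 = -3422/3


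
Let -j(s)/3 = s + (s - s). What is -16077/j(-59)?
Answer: -5359/59 ≈ -90.831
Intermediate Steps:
j(s) = -3*s (j(s) = -3*(s + (s - s)) = -3*(s + 0) = -3*s)
-16077/j(-59) = -16077/((-3*(-59))) = -16077/177 = -16077*1/177 = -5359/59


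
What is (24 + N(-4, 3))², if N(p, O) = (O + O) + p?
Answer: 676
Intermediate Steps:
N(p, O) = p + 2*O (N(p, O) = 2*O + p = p + 2*O)
(24 + N(-4, 3))² = (24 + (-4 + 2*3))² = (24 + (-4 + 6))² = (24 + 2)² = 26² = 676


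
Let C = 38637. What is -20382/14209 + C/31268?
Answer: -88311243/444287012 ≈ -0.19877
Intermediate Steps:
-20382/14209 + C/31268 = -20382/14209 + 38637/31268 = -88311243/444287012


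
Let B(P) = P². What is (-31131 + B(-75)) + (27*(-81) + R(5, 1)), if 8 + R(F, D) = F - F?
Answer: -27701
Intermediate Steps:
R(F, D) = -8 (R(F, D) = -8 + (F - F) = -8 + 0 = -8)
(-31131 + B(-75)) + (27*(-81) + R(5, 1)) = (-31131 + (-75)²) + (27*(-81) - 8) = (-31131 + 5625) + (-2187 - 8) = -25506 - 2195 = -27701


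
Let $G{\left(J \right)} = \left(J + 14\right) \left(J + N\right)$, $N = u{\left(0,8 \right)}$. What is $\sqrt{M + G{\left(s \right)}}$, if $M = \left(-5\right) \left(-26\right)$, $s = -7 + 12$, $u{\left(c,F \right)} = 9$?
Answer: $6 \sqrt{11} \approx 19.9$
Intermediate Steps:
$s = 5$
$N = 9$
$M = 130$
$G{\left(J \right)} = \left(9 + J\right) \left(14 + J\right)$ ($G{\left(J \right)} = \left(J + 14\right) \left(J + 9\right) = \left(14 + J\right) \left(9 + J\right) = \left(9 + J\right) \left(14 + J\right)$)
$\sqrt{M + G{\left(s \right)}} = \sqrt{130 + \left(126 + 5^{2} + 23 \cdot 5\right)} = \sqrt{130 + \left(126 + 25 + 115\right)} = \sqrt{130 + 266} = \sqrt{396} = 6 \sqrt{11}$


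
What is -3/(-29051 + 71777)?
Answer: -1/14242 ≈ -7.0215e-5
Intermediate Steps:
-3/(-29051 + 71777) = -3/42726 = -3*1/42726 = -1/14242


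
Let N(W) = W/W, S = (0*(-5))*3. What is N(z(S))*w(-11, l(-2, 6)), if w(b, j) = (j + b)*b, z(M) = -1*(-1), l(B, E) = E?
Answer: 55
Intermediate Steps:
S = 0 (S = 0*3 = 0)
z(M) = 1
N(W) = 1
w(b, j) = b*(b + j) (w(b, j) = (b + j)*b = b*(b + j))
N(z(S))*w(-11, l(-2, 6)) = 1*(-11*(-11 + 6)) = 1*(-11*(-5)) = 1*55 = 55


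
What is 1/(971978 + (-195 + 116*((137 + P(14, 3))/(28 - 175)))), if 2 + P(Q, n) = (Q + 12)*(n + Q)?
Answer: 147/142785169 ≈ 1.0295e-6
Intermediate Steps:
P(Q, n) = -2 + (12 + Q)*(Q + n) (P(Q, n) = -2 + (Q + 12)*(n + Q) = -2 + (12 + Q)*(Q + n))
1/(971978 + (-195 + 116*((137 + P(14, 3))/(28 - 175)))) = 1/(971978 + (-195 + 116*((137 + (-2 + 14² + 12*14 + 12*3 + 14*3))/(28 - 175)))) = 1/(971978 + (-195 + 116*((137 + (-2 + 196 + 168 + 36 + 42))/(-147)))) = 1/(971978 + (-195 + 116*((137 + 440)*(-1/147)))) = 1/(971978 + (-195 + 116*(577*(-1/147)))) = 1/(971978 + (-195 + 116*(-577/147))) = 1/(971978 + (-195 - 66932/147)) = 1/(971978 - 95597/147) = 1/(142785169/147) = 147/142785169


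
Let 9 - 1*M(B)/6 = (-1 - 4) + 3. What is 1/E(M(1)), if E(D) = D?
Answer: 1/66 ≈ 0.015152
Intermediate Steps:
M(B) = 66 (M(B) = 54 - 6*((-1 - 4) + 3) = 54 - 6*(-5 + 3) = 54 - 6*(-2) = 54 + 12 = 66)
1/E(M(1)) = 1/66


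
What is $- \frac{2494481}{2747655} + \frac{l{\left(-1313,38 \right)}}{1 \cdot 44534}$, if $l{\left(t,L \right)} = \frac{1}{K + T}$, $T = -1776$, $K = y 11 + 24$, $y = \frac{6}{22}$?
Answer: $- \frac{64765014341767}{71338251509910} \approx -0.90786$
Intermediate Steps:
$y = \frac{3}{11}$ ($y = 6 \cdot \frac{1}{22} = \frac{3}{11} \approx 0.27273$)
$K = 27$ ($K = \frac{3}{11} \cdot 11 + 24 = 3 + 24 = 27$)
$l{\left(t,L \right)} = - \frac{1}{1749}$ ($l{\left(t,L \right)} = \frac{1}{27 - 1776} = \frac{1}{-1749} = - \frac{1}{1749}$)
$- \frac{2494481}{2747655} + \frac{l{\left(-1313,38 \right)}}{1 \cdot 44534} = - \frac{2494481}{2747655} - \frac{1}{1749 \cdot 1 \cdot 44534} = \left(-2494481\right) \frac{1}{2747655} - \frac{1}{1749 \cdot 44534} = - \frac{2494481}{2747655} - \frac{1}{77889966} = - \frac{64765014341767}{71338251509910}$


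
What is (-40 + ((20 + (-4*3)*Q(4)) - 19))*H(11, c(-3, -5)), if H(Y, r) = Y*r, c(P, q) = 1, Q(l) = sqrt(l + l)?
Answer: -429 - 264*sqrt(2) ≈ -802.35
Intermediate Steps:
Q(l) = sqrt(2)*sqrt(l) (Q(l) = sqrt(2*l) = sqrt(2)*sqrt(l))
(-40 + ((20 + (-4*3)*Q(4)) - 19))*H(11, c(-3, -5)) = (-40 + ((20 + (-4*3)*(sqrt(2)*sqrt(4))) - 19))*(11*1) = (-40 + ((20 - 12*sqrt(2)*2) - 19))*11 = (-40 + ((20 - 24*sqrt(2)) - 19))*11 = (-40 + (1 - 24*sqrt(2)))*11 = (-39 - 24*sqrt(2))*11 = -429 - 264*sqrt(2)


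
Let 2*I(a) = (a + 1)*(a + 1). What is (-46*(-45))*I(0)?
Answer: 1035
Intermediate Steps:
I(a) = (1 + a)²/2 (I(a) = ((a + 1)*(a + 1))/2 = ((1 + a)*(1 + a))/2 = (1 + a)²/2)
(-46*(-45))*I(0) = (-46*(-45))*((1 + 0)²/2) = 2070*((½)*1²) = 2070*((½)*1) = 2070*(½) = 1035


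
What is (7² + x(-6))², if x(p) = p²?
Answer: 7225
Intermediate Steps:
(7² + x(-6))² = (7² + (-6)²)² = (49 + 36)² = 85² = 7225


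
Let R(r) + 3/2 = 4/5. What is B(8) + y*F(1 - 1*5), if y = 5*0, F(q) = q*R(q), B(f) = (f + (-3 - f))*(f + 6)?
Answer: -42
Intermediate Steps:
R(r) = -7/10 (R(r) = -3/2 + 4/5 = -3/2 + 4*(⅕) = -3/2 + ⅘ = -7/10)
B(f) = -18 - 3*f (B(f) = -3*(6 + f) = -18 - 3*f)
F(q) = -7*q/10 (F(q) = q*(-7/10) = -7*q/10)
y = 0
B(8) + y*F(1 - 1*5) = (-18 - 3*8) + 0*(-7*(1 - 1*5)/10) = (-18 - 24) + 0*(-7*(1 - 5)/10) = -42 + 0*(-7/10*(-4)) = -42 + 0*(14/5) = -42 + 0 = -42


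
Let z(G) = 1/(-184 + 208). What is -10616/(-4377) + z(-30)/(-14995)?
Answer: 424497967/175021640 ≈ 2.4254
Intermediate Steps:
z(G) = 1/24
-10616/(-4377) + z(-30)/(-14995) = -10616/(-4377) + (1/24)/(-14995) = -10616*(-1/4377) + (1/24)*(-1/14995) = 10616/4377 - 1/359880 = 424497967/175021640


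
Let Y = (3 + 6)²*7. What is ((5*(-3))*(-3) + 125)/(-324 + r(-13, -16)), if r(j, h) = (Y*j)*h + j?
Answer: 170/117599 ≈ 0.0014456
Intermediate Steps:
Y = 567 (Y = 9²*7 = 81*7 = 567)
r(j, h) = j + 567*h*j (r(j, h) = (567*j)*h + j = 567*h*j + j = j + 567*h*j)
((5*(-3))*(-3) + 125)/(-324 + r(-13, -16)) = ((5*(-3))*(-3) + 125)/(-324 - 13*(1 + 567*(-16))) = (-15*(-3) + 125)/(-324 - 13*(1 - 9072)) = (45 + 125)/(-324 - 13*(-9071)) = 170/(-324 + 117923) = 170/117599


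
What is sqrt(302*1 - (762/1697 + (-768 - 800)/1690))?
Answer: 2*sqrt(920079434545)/110305 ≈ 17.392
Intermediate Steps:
sqrt(302*1 - (762/1697 + (-768 - 800)/1690)) = sqrt(302 - (762*(1/1697) - 1568*1/1690)) = sqrt(302 - (762/1697 - 784/845)) = sqrt(302 - 1*(-686558/1433965)) = sqrt(302 + 686558/1433965) = sqrt(433743988/1433965) = 2*sqrt(920079434545)/110305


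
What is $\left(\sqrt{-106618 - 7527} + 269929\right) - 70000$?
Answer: $199929 + i \sqrt{114145} \approx 1.9993 \cdot 10^{5} + 337.85 i$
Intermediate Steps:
$\left(\sqrt{-106618 - 7527} + 269929\right) - 70000 = \left(\sqrt{-114145} + 269929\right) - 70000 = \left(i \sqrt{114145} + 269929\right) - 70000 = \left(269929 + i \sqrt{114145}\right) - 70000 = 199929 + i \sqrt{114145}$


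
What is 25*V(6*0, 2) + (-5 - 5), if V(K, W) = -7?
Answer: -185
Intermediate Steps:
25*V(6*0, 2) + (-5 - 5) = 25*(-7) + (-5 - 5) = -175 - 10 = -185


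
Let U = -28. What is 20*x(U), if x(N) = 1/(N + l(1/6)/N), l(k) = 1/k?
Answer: -56/79 ≈ -0.70886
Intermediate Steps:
x(N) = 1/(N + 6/N) (x(N) = 1/(N + 1/((1/6)*N)) = 1/(N + 6/N))
20*x(U) = 20*(-28/(6 + (-28)**2)) = 20*(-28/(6 + 784)) = 20*(-28/790) = 20*(-28*1/790) = 20*(-14/395) = -56/79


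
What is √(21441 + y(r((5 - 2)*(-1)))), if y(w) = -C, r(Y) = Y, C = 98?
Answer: √21343 ≈ 146.09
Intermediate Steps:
y(w) = -98 (y(w) = -1*98 = -98)
√(21441 + y(r((5 - 2)*(-1)))) = √(21441 - 98) = √21343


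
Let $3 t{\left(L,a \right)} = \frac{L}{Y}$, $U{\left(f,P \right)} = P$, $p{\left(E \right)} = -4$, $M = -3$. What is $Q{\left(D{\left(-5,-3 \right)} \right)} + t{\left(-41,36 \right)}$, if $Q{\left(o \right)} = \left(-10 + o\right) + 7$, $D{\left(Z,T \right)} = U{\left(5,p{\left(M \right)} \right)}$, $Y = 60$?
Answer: $- \frac{1301}{180} \approx -7.2278$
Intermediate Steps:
$t{\left(L,a \right)} = \frac{L}{180}$ ($t{\left(L,a \right)} = \frac{L \frac{1}{60}}{3} = \frac{\frac{1}{60} L}{3} = \frac{L}{180}$)
$D{\left(Z,T \right)} = -4$
$Q{\left(o \right)} = -3 + o$
$Q{\left(D{\left(-5,-3 \right)} \right)} + t{\left(-41,36 \right)} = \left(-3 - 4\right) + \frac{1}{180} \left(-41\right) = -7 - \frac{41}{180} = - \frac{1301}{180}$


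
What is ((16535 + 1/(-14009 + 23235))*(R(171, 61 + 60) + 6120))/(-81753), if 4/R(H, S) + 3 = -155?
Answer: -12292582137743/9931000177 ≈ -1237.8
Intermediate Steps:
R(H, S) = -2/79 (R(H, S) = 4/(-3 - 155) = 4/(-158) = 4*(-1/158) = -2/79)
((16535 + 1/(-14009 + 23235))*(R(171, 61 + 60) + 6120))/(-81753) = ((16535 + 1/(-14009 + 23235))*(-2/79 + 6120))/(-81753) = ((16535 + 1/9226)*(483478/79))*(-1/81753) = ((152551911/9226)*(483478/79))*(-1/81753) = (36877746413229/364427)*(-1/81753) = -12292582137743/9931000177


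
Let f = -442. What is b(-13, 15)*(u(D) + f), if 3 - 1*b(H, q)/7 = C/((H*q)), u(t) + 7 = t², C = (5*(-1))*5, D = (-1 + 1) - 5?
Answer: -332416/39 ≈ -8523.5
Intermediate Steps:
D = -5 (D = 0 - 5 = -5)
C = -25 (C = -5*5 = -25)
u(t) = -7 + t²
b(H, q) = 21 + 175/(H*q) (b(H, q) = 21 - (-175)/(H*q) = 21 + 175/(H*q))
b(-13, 15)*(u(D) + f) = (21 + 175/(-13*15))*((-7 + (-5)²) - 442) = (21 + 175*(-1/13)*(1/15))*((-7 + 25) - 442) = (21 - 35/39)*(18 - 442) = (784/39)*(-424) = -332416/39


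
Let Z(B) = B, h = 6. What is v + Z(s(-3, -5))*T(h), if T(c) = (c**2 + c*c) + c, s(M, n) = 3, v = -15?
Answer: 219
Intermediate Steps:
T(c) = c + 2*c**2 (T(c) = (c**2 + c**2) + c = 2*c**2 + c = c + 2*c**2)
v + Z(s(-3, -5))*T(h) = -15 + 3*(6*(1 + 2*6)) = -15 + 3*(6*(1 + 12)) = -15 + 3*(6*13) = -15 + 3*78 = -15 + 234 = 219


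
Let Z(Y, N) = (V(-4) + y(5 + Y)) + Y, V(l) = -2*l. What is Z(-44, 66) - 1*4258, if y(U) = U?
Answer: -4333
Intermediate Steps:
Z(Y, N) = 13 + 2*Y (Z(Y, N) = (-2*(-4) + (5 + Y)) + Y = (8 + (5 + Y)) + Y = (13 + Y) + Y = 13 + 2*Y)
Z(-44, 66) - 1*4258 = (13 + 2*(-44)) - 1*4258 = (13 - 88) - 4258 = -75 - 4258 = -4333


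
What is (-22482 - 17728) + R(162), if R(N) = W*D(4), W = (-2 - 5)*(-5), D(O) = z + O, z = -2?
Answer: -40140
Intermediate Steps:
D(O) = -2 + O
W = 35 (W = -7*(-5) = 35)
R(N) = 70 (R(N) = 35*(-2 + 4) = 35*2 = 70)
(-22482 - 17728) + R(162) = (-22482 - 17728) + 70 = -40210 + 70 = -40140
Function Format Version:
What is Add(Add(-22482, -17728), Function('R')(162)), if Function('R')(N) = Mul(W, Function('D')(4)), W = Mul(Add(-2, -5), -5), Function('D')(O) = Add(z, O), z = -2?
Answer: -40140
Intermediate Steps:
Function('D')(O) = Add(-2, O)
W = 35 (W = Mul(-7, -5) = 35)
Function('R')(N) = 70 (Function('R')(N) = Mul(35, Add(-2, 4)) = Mul(35, 2) = 70)
Add(Add(-22482, -17728), Function('R')(162)) = Add(Add(-22482, -17728), 70) = Add(-40210, 70) = -40140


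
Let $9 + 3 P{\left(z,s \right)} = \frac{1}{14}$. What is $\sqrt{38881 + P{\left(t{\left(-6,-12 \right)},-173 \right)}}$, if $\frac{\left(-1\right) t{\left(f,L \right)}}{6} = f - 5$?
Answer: $\frac{\sqrt{68580834}}{42} \approx 197.18$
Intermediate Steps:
$t{\left(f,L \right)} = 30 - 6 f$ ($t{\left(f,L \right)} = - 6 \left(f - 5\right) = - 6 \left(-5 + f\right) = 30 - 6 f$)
$P{\left(z,s \right)} = - \frac{125}{42}$ ($P{\left(z,s \right)} = -3 + \frac{1}{3 \cdot 14} = -3 + \frac{1}{3} \cdot \frac{1}{14} = -3 + \frac{1}{42} = - \frac{125}{42}$)
$\sqrt{38881 + P{\left(t{\left(-6,-12 \right)},-173 \right)}} = \sqrt{38881 - \frac{125}{42}} = \sqrt{\frac{1632877}{42}} = \frac{\sqrt{68580834}}{42}$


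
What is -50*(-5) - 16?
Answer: 234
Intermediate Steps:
-50*(-5) - 16 = 250 - 16 = 234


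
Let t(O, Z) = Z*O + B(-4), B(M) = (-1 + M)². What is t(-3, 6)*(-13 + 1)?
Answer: -84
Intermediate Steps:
t(O, Z) = 25 + O*Z (t(O, Z) = Z*O + (-1 - 4)² = O*Z + (-5)² = O*Z + 25 = 25 + O*Z)
t(-3, 6)*(-13 + 1) = (25 - 3*6)*(-13 + 1) = (25 - 18)*(-12) = 7*(-12) = -84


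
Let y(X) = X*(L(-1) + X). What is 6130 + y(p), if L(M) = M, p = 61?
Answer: 9790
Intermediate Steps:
y(X) = X*(-1 + X)
6130 + y(p) = 6130 + 61*(-1 + 61) = 6130 + 61*60 = 6130 + 3660 = 9790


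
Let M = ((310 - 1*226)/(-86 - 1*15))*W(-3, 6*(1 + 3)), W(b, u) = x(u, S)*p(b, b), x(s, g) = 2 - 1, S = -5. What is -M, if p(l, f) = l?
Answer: -252/101 ≈ -2.4950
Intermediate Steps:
x(s, g) = 1
W(b, u) = b (W(b, u) = 1*b = b)
M = 252/101 (M = ((310 - 1*226)/(-86 - 1*15))*(-3) = ((310 - 226)/(-86 - 15))*(-3) = (84/(-101))*(-3) = (84*(-1/101))*(-3) = -84/101*(-3) = 252/101 ≈ 2.4950)
-M = -1*252/101 = -252/101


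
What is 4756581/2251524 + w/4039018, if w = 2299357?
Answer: 4064828957921/1515657660572 ≈ 2.6819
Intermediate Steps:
4756581/2251524 + w/4039018 = 4756581/2251524 + 2299357/4039018 = 4756581*(1/2251524) + 2299357*(1/4039018) = 1585527/750508 + 2299357/4039018 = 4064828957921/1515657660572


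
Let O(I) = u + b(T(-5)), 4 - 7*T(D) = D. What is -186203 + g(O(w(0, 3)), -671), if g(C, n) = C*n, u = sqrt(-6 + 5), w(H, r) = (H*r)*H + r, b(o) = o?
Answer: -1309460/7 - 671*I ≈ -1.8707e+5 - 671.0*I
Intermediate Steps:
T(D) = 4/7 - D/7
w(H, r) = r + r*H**2 (w(H, r) = r*H**2 + r = r + r*H**2)
u = I (u = sqrt(-1) = I ≈ 1.0*I)
O(I) = 9/7 + I (O(I) = I + (4/7 - 1/7*(-5)) = I + (4/7 + 5/7) = I + 9/7 = 9/7 + I)
-186203 + g(O(w(0, 3)), -671) = -186203 + (9/7 + I)*(-671) = -186203 + (-6039/7 - 671*I) = -1309460/7 - 671*I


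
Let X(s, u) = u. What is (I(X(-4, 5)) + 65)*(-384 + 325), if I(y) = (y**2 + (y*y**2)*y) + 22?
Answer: -43483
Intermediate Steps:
I(y) = 22 + y**2 + y**4 (I(y) = (y**2 + y**3*y) + 22 = (y**2 + y**4) + 22 = 22 + y**2 + y**4)
(I(X(-4, 5)) + 65)*(-384 + 325) = ((22 + 5**2 + 5**4) + 65)*(-384 + 325) = ((22 + 25 + 625) + 65)*(-59) = (672 + 65)*(-59) = 737*(-59) = -43483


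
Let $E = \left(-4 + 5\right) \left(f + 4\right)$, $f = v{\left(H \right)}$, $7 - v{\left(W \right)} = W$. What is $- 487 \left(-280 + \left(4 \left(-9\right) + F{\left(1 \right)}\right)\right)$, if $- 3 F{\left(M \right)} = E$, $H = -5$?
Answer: $\frac{469468}{3} \approx 1.5649 \cdot 10^{5}$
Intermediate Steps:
$v{\left(W \right)} = 7 - W$
$f = 12$ ($f = 7 - -5 = 7 + 5 = 12$)
$E = 16$ ($E = \left(-4 + 5\right) \left(12 + 4\right) = 1 \cdot 16 = 16$)
$F{\left(M \right)} = - \frac{16}{3}$ ($F{\left(M \right)} = \left(- \frac{1}{3}\right) 16 = - \frac{16}{3}$)
$- 487 \left(-280 + \left(4 \left(-9\right) + F{\left(1 \right)}\right)\right) = - 487 \left(-280 + \left(4 \left(-9\right) - \frac{16}{3}\right)\right) = - 487 \left(-280 - \frac{124}{3}\right) = \left(-487\right) \left(- \frac{964}{3}\right) = \frac{469468}{3}$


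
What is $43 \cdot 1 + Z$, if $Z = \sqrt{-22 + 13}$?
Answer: $43 + 3 i \approx 43.0 + 3.0 i$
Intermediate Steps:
$Z = 3 i$ ($Z = \sqrt{-9} = 3 i \approx 3.0 i$)
$43 \cdot 1 + Z = 43 \cdot 1 + 3 i = 43 + 3 i$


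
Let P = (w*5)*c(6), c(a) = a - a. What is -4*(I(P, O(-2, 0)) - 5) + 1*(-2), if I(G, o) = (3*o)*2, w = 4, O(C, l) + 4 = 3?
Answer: 42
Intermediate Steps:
O(C, l) = -1 (O(C, l) = -4 + 3 = -1)
c(a) = 0
P = 0 (P = (4*5)*0 = 20*0 = 0)
I(G, o) = 6*o
-4*(I(P, O(-2, 0)) - 5) + 1*(-2) = -4*(6*(-1) - 5) + 1*(-2) = -4*(-6 - 5) - 2 = -4*(-11) - 2 = 44 - 2 = 42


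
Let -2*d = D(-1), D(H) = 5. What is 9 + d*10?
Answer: -16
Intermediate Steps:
d = -5/2 (d = -½*5 = -5/2 ≈ -2.5000)
9 + d*10 = 9 - 5/2*10 = 9 - 25 = -16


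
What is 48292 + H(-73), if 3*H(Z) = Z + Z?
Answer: 144730/3 ≈ 48243.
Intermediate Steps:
H(Z) = 2*Z/3 (H(Z) = (Z + Z)/3 = (2*Z)/3 = 2*Z/3)
48292 + H(-73) = 48292 + (2/3)*(-73) = 48292 - 146/3 = 144730/3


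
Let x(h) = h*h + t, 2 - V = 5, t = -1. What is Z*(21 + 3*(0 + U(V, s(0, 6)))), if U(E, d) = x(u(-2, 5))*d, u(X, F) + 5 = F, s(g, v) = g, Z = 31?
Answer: 651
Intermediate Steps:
V = -3 (V = 2 - 1*5 = 2 - 5 = -3)
u(X, F) = -5 + F
x(h) = -1 + h² (x(h) = h*h - 1 = h² - 1 = -1 + h²)
U(E, d) = -d (U(E, d) = (-1 + (-5 + 5)²)*d = (-1 + 0²)*d = (-1 + 0)*d = -d)
Z*(21 + 3*(0 + U(V, s(0, 6)))) = 31*(21 + 3*(0 - 1*0)) = 31*(21 + 3*(0 + 0)) = 31*(21 + 3*0) = 31*(21 + 0) = 31*21 = 651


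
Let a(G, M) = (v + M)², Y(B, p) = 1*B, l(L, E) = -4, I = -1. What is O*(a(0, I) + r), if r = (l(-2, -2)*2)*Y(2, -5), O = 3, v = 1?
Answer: -48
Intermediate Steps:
Y(B, p) = B
a(G, M) = (1 + M)²
r = -16 (r = -4*2*2 = -8*2 = -16)
O*(a(0, I) + r) = 3*((1 - 1)² - 16) = 3*(0² - 16) = 3*(0 - 16) = 3*(-16) = -48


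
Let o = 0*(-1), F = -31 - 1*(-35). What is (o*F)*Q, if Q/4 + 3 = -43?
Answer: 0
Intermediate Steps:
Q = -184 (Q = -12 + 4*(-43) = -12 - 172 = -184)
F = 4 (F = -31 + 35 = 4)
o = 0
(o*F)*Q = (0*4)*(-184) = 0*(-184) = 0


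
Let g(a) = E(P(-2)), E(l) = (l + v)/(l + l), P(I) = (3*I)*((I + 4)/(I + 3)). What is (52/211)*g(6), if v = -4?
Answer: 104/633 ≈ 0.16430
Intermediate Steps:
P(I) = 3*I*(4 + I)/(3 + I) (P(I) = (3*I)*((4 + I)/(3 + I)) = 3*I*(4 + I)/(3 + I))
E(l) = (-4 + l)/(2*l) (E(l) = (l - 4)/(l + l) = (-4 + l)/((2*l)) = (-4 + l)*(1/(2*l)) = (-4 + l)/(2*l))
g(a) = ⅔ (g(a) = (-4 + 3*(-2)*(4 - 2)/(3 - 2))/(2*((3*(-2)*(4 - 2)/(3 - 2)))) = (-4 + 3*(-2)*2/1)/(2*((3*(-2)*2/1))) = (-4 + 3*(-2)*1*2)/(2*((3*(-2)*1*2))) = (½)*(-4 - 12)/(-12) = (½)*(-1/12)*(-16) = ⅔)
(52/211)*g(6) = (52/211)*(⅔) = 104/633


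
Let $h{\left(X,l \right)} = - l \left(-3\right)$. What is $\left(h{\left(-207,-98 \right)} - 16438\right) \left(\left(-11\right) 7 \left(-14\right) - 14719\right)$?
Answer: $228241212$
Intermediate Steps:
$h{\left(X,l \right)} = 3 l$ ($h{\left(X,l \right)} = - \left(-3\right) l = 3 l$)
$\left(h{\left(-207,-98 \right)} - 16438\right) \left(\left(-11\right) 7 \left(-14\right) - 14719\right) = \left(3 \left(-98\right) - 16438\right) \left(\left(-11\right) 7 \left(-14\right) - 14719\right) = \left(-294 - 16438\right) \left(\left(-77\right) \left(-14\right) - 14719\right) = - 16732 \left(1078 - 14719\right) = \left(-16732\right) \left(-13641\right) = 228241212$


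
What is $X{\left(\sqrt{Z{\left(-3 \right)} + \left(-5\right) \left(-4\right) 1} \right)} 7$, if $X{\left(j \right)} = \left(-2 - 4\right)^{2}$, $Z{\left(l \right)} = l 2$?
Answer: $252$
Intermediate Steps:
$Z{\left(l \right)} = 2 l$
$X{\left(j \right)} = 36$ ($X{\left(j \right)} = \left(-6\right)^{2} = 36$)
$X{\left(\sqrt{Z{\left(-3 \right)} + \left(-5\right) \left(-4\right) 1} \right)} 7 = 36 \cdot 7 = 252$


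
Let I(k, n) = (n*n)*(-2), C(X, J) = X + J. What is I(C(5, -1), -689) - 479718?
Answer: -1429160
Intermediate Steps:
C(X, J) = J + X
I(k, n) = -2*n² (I(k, n) = n²*(-2) = -2*n²)
I(C(5, -1), -689) - 479718 = -2*(-689)² - 479718 = -2*474721 - 479718 = -949442 - 479718 = -1429160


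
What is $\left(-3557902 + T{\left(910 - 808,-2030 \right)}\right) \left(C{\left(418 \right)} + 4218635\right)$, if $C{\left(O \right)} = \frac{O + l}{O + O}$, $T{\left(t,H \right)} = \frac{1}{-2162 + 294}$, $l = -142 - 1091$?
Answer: $- \frac{23439534476148228165}{1561648} \approx -1.5009 \cdot 10^{13}$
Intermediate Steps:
$l = -1233$
$T{\left(t,H \right)} = - \frac{1}{1868}$ ($T{\left(t,H \right)} = \frac{1}{-1868} = - \frac{1}{1868}$)
$C{\left(O \right)} = \frac{-1233 + O}{2 O}$ ($C{\left(O \right)} = \frac{O - 1233}{O + O} = \frac{-1233 + O}{2 O}$)
$\left(-3557902 + T{\left(910 - 808,-2030 \right)}\right) \left(C{\left(418 \right)} + 4218635\right) = \left(-3557902 - \frac{1}{1868}\right) \left(\frac{-1233 + 418}{2 \cdot 418} + 4218635\right) = - \frac{6646160937 \left(\frac{1}{2} \cdot \frac{1}{418} \left(-815\right) + 4218635\right)}{1868} = - \frac{6646160937 \left(- \frac{815}{836} + 4218635\right)}{1868} = \left(- \frac{6646160937}{1868}\right) \frac{3526778045}{836} = - \frac{23439534476148228165}{1561648}$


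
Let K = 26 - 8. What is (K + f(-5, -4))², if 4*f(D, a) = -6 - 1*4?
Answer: 961/4 ≈ 240.25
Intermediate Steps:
K = 18
f(D, a) = -5/2 (f(D, a) = (-6 - 1*4)/4 = (-6 - 4)/4 = (¼)*(-10) = -5/2)
(K + f(-5, -4))² = (18 - 5/2)² = (31/2)² = 961/4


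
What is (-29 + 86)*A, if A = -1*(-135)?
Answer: 7695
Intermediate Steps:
A = 135
(-29 + 86)*A = (-29 + 86)*135 = 57*135 = 7695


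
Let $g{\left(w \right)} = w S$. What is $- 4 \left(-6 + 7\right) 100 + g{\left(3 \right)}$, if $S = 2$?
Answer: $-394$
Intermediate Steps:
$g{\left(w \right)} = 2 w$ ($g{\left(w \right)} = w 2 = 2 w$)
$- 4 \left(-6 + 7\right) 100 + g{\left(3 \right)} = - 4 \left(-6 + 7\right) 100 + 2 \cdot 3 = \left(-4\right) 1 \cdot 100 + 6 = \left(-4\right) 100 + 6 = -400 + 6 = -394$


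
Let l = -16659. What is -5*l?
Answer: 83295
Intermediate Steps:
-5*l = -5*(-16659) = 83295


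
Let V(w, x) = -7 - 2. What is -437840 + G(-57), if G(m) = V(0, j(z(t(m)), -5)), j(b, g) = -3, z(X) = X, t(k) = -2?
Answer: -437849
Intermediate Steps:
V(w, x) = -9
G(m) = -9
-437840 + G(-57) = -437840 - 9 = -437849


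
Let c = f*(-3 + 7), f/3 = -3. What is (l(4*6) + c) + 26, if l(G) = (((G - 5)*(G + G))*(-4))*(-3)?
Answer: 10934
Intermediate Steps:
f = -9 (f = 3*(-3) = -9)
l(G) = 24*G*(-5 + G) (l(G) = (((-5 + G)*(2*G))*(-4))*(-3) = ((2*G*(-5 + G))*(-4))*(-3) = -8*G*(-5 + G)*(-3) = 24*G*(-5 + G))
c = -36 (c = -9*(-3 + 7) = -9*4 = -36)
(l(4*6) + c) + 26 = (24*(4*6)*(-5 + 4*6) - 36) + 26 = (24*24*(-5 + 24) - 36) + 26 = (24*24*19 - 36) + 26 = (10944 - 36) + 26 = 10908 + 26 = 10934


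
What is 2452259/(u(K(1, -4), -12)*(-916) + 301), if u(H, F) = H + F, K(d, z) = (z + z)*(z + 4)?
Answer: 2452259/11293 ≈ 217.15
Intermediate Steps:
K(d, z) = 2*z*(4 + z) (K(d, z) = (2*z)*(4 + z) = 2*z*(4 + z))
u(H, F) = F + H
2452259/(u(K(1, -4), -12)*(-916) + 301) = 2452259/((-12 + 2*(-4)*(4 - 4))*(-916) + 301) = 2452259/((-12 + 2*(-4)*0)*(-916) + 301) = 2452259/((-12 + 0)*(-916) + 301) = 2452259/(-12*(-916) + 301) = 2452259/(10992 + 301) = 2452259/11293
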